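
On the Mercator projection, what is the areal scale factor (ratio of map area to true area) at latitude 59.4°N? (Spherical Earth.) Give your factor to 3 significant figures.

3.86

For Mercator, h = k = sec φ (a conformal cylindrical projection has a single point scale, 1/cos φ).
Areal scale = k² = sec²φ = 1/cos²(59.4°) = 1/0.5090² = 3.859.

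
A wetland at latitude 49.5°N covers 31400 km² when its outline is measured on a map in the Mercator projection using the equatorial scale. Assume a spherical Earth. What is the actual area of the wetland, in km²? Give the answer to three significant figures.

13200 km²

The Mercator projection is conformal; its linear scale factor is the same in every direction and equals sec φ = 1/cos φ.
Areal scale = k² = sec²φ = 1/cos²(49.5°) = 1/0.6494² = 2.371.
True area = apparent / (areal scale) = 31400 / 2.371 ≈ 13200 km².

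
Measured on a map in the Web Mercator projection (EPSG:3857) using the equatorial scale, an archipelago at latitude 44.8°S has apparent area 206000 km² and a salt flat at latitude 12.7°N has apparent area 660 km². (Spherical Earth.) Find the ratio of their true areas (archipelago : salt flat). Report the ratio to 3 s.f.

165

Since Mercator area scale is 1/cos²φ, the true area equals the apparent area multiplied by cos²φ.
True area of archipelago: 206000 × cos²(44.8°) = 206000 × 0.5035 = 103700 km².
True area of salt flat: 660 × cos²(12.7°) = 660 × 0.9517 = 628.1 km².
Ratio = 103700 / 628.1 ≈ 165.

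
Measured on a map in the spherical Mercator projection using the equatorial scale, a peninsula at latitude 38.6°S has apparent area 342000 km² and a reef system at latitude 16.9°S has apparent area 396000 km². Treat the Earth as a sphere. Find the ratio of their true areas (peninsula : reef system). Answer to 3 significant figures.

Mercator's areal exaggeration is sec²φ; hence true area = (apparent area) · cos²φ.
True area of peninsula: 342000 × cos²(38.6°) = 342000 × 0.6108 = 208900 km².
True area of reef system: 396000 × cos²(16.9°) = 396000 × 0.9155 = 362500 km².
Ratio = 208900 / 362500 ≈ 0.576.

0.576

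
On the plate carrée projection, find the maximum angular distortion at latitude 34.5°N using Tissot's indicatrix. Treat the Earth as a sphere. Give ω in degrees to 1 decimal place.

Plate carrée maps x = Rλ, y = Rφ. The meridian scale is h = 1 and the parallel scale is k = 1/cos φ = sec φ.
At 34.5°: h = 1.000, k = 1.213; principal scales a = 1.213, b = 1.000.
sin(ω/2) = (a − b)/(a + b) = 0.2134/2.213 = 0.09642, so ω = 2 arcsin(0.09642) ≈ 11.1°.

11.1°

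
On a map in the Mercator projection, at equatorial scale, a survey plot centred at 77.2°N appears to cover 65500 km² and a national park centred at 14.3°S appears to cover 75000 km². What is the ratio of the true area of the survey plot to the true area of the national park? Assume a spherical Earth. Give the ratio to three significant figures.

Since Mercator area scale is 1/cos²φ, the true area equals the apparent area multiplied by cos²φ.
True area of survey plot: 65500 × cos²(77.2°) = 65500 × 0.04908 = 3215 km².
True area of national park: 75000 × cos²(14.3°) = 75000 × 0.9390 = 70420 km².
Ratio = 3215 / 70420 ≈ 0.0457.

0.0457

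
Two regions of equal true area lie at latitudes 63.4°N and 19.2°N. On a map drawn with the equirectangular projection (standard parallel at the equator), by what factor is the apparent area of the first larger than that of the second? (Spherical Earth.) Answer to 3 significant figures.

2.11

Plate carrée maps x = Rλ, y = Rφ. The meridian scale is h = 1 and the parallel scale is k = 1/cos φ = sec φ.
Areal scale at 63.4°: h·k = 1.000 × 2.233 = 2.233.
Areal scale at 19.2°: h·k = 1.000 × 1.059 = 1.059.
Ratio = 2.233/1.059 ≈ 2.11.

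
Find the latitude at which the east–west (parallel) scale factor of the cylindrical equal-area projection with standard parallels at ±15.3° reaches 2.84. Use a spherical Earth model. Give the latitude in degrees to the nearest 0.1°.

Cylindrical equal-area (φ₀ = 15.3°): h = cos φ / cos 15.3° along meridians, k = cos 15.3° / cos φ along parallels; h·k = 1.
k = cos φ₀ / cos φ = 2.84  ⇒  cos φ = cos 15.3° / 2.84 = 0.3396.
φ = arccos(0.3396) ≈ 70.1°.

70.1°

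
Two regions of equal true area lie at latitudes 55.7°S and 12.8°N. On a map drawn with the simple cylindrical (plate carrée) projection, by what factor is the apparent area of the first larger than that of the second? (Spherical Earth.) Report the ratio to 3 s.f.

For the equirectangular projection with φ₀ = 0 (plate carrée), h = 1 along meridians and k = sec φ along parallels.
Areal scale at 55.7°: h·k = 1.000 × 1.775 = 1.775.
Areal scale at 12.8°: h·k = 1.000 × 1.025 = 1.025.
Ratio = 1.775/1.025 ≈ 1.73.

1.73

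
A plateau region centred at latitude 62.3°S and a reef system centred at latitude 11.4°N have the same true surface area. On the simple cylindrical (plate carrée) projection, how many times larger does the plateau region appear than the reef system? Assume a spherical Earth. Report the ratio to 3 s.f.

2.11

For the equirectangular projection with φ₀ = 0 (plate carrée), h = 1 along meridians and k = sec φ along parallels.
Areal scale at 62.3°: h·k = 1.000 × 2.151 = 2.151.
Areal scale at 11.4°: h·k = 1.000 × 1.020 = 1.020.
Ratio = 2.151/1.020 ≈ 2.11.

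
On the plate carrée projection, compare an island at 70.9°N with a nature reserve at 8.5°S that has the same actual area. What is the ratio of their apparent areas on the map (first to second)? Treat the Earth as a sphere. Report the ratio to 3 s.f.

3.02

For the equirectangular projection with φ₀ = 0 (plate carrée), h = 1 along meridians and k = sec φ along parallels.
Areal scale at 70.9°: h·k = 1.000 × 3.056 = 3.056.
Areal scale at 8.5°: h·k = 1.000 × 1.011 = 1.011.
Ratio = 3.056/1.011 ≈ 3.02.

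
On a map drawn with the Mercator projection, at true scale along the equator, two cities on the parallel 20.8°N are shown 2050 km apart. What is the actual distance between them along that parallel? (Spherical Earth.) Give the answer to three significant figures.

Mercator is conformal, so the point scale is isotropic: h = k = sec φ = 1/cos φ.
Along the parallel at 20.8°, map distances are exaggerated by k = sec 20.8° = 1.070.
True distance = 2050 / 1.070 = 2050 × cos 20.8° ≈ 1920 km.

1920 km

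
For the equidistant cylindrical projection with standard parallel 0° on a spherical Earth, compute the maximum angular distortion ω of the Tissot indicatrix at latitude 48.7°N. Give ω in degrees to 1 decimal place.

In the plate carrée (x = Rλ, y = Rφ), meridians are true-scale (h = 1) and parallels are stretched by k = sec φ.
At 48.7°: h = 1.000, k = 1.515; principal scales a = 1.515, b = 1.000.
sin(ω/2) = (a − b)/(a + b) = 0.5151/2.515 = 0.2048, so ω = 2 arcsin(0.2048) ≈ 23.6°.

23.6°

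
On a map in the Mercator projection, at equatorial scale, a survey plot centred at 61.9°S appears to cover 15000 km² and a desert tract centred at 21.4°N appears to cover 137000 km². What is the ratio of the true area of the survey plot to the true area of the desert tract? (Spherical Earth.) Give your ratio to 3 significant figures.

0.0280

Mercator's areal exaggeration is sec²φ; hence true area = (apparent area) · cos²φ.
True area of survey plot: 15000 × cos²(61.9°) = 15000 × 0.2219 = 3328 km².
True area of desert tract: 137000 × cos²(21.4°) = 137000 × 0.8669 = 118800 km².
Ratio = 3328 / 118800 ≈ 0.0280.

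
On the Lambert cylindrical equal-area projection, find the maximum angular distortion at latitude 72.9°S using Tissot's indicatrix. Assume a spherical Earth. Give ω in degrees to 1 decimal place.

114.5°

The Lambert cylindrical equal-area projection is the cylindrical equal-area projection with its standard parallel at the equator (φ₀ = 0). For cylindrical equal-area with standard parallel φ₀, h = cos φ / cos φ₀ and k = cos φ₀ / cos φ, so h·k = 1.
At 72.9°: h = 0.2940, k = 3.401; principal scales a = 3.401, b = 0.2940.
sin(ω/2) = (a − b)/(a + b) = 3.107/3.695 = 0.8408, so ω = 2 arcsin(0.8408) ≈ 114.5°.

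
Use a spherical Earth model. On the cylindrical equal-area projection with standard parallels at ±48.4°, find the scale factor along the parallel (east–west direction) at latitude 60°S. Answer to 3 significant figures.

A cylindrical equal-area projection with standard parallel φ₀ has meridian scale h = cos φ / cos φ₀ and parallel scale k = cos φ₀ / cos φ (so areas are preserved, h·k = 1).
k = cos 48.4° / cos 60° = 0.6639/0.5000 = 1.328.

1.33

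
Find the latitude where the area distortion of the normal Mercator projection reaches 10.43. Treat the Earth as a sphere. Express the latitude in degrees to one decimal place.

72.0°

Mercator areal scale is sec²φ.
sec²φ = 10.43  ⇒  cos²φ = 0.09588  ⇒  cos φ = 0.3096.
φ = arccos(0.3096) ≈ 72.0°.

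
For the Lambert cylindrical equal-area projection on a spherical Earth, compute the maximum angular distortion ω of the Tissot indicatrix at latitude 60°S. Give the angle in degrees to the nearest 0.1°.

73.7°

The Lambert cylindrical equal-area projection is the cylindrical equal-area projection with its standard parallel at the equator (φ₀ = 0). Cylindrical equal-area (φ₀ = 0°): h = cos φ / cos 0° along meridians, k = cos 0° / cos φ along parallels; h·k = 1.
At 60°: h = 0.5000, k = 2.000; principal scales a = 2.000, b = 0.5000.
sin(ω/2) = (a − b)/(a + b) = 1.500/2.500 = 0.6000, so ω = 2 arcsin(0.6000) ≈ 73.7°.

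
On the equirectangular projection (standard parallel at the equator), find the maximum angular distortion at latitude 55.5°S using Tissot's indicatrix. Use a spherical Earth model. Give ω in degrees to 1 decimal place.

Plate carrée maps x = Rλ, y = Rφ. The meridian scale is h = 1 and the parallel scale is k = 1/cos φ = sec φ.
At 55.5°: h = 1.000, k = 1.766; principal scales a = 1.766, b = 1.000.
sin(ω/2) = (a − b)/(a + b) = 0.7655/2.766 = 0.2768, so ω = 2 arcsin(0.2768) ≈ 32.1°.

32.1°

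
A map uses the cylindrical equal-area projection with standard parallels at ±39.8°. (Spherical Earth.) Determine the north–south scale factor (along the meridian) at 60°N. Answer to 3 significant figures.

A cylindrical equal-area projection with standard parallel φ₀ has meridian scale h = cos φ / cos φ₀ and parallel scale k = cos φ₀ / cos φ (so areas are preserved, h·k = 1).
h = cos 60° / cos 39.8° = 0.5000/0.7683 = 0.6508.

0.651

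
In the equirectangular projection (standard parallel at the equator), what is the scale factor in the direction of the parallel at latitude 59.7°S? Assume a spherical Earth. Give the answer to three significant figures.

In the plate carrée (x = Rλ, y = Rφ), meridians are true-scale (h = 1) and parallels are stretched by k = sec φ.
k = 1/cos 59.7° = 1/0.5045 = 1.982.

1.98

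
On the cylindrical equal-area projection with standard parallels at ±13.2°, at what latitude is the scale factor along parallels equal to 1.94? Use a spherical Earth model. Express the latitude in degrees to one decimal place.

59.9°

A cylindrical equal-area projection with standard parallel φ₀ has meridian scale h = cos φ / cos φ₀ and parallel scale k = cos φ₀ / cos φ (so areas are preserved, h·k = 1).
k = cos φ₀ / cos φ = 1.94  ⇒  cos φ = cos 13.2° / 1.94 = 0.5018.
φ = arccos(0.5018) ≈ 59.9°.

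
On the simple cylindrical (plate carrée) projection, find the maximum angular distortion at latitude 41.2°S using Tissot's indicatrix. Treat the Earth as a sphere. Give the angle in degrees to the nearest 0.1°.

For the equirectangular projection with φ₀ = 0 (plate carrée), h = 1 along meridians and k = sec φ along parallels.
At 41.2°: h = 1.000, k = 1.329; principal scales a = 1.329, b = 1.000.
sin(ω/2) = (a − b)/(a + b) = 0.3291/2.329 = 0.1413, so ω = 2 arcsin(0.1413) ≈ 16.2°.

16.2°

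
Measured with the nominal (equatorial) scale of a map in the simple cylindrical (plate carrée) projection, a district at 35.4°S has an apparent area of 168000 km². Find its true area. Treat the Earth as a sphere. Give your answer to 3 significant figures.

137000 km²

For the equirectangular projection with φ₀ = 0 (plate carrée), h = 1 along meridians and k = sec φ along parallels.
Areal scale = h·k = 1 × sec φ; at 35.4°, h = 1.000, k = 1.227, so h·k = 1.227.
True area = apparent / (areal scale) = 168000 / 1.227 ≈ 137000 km².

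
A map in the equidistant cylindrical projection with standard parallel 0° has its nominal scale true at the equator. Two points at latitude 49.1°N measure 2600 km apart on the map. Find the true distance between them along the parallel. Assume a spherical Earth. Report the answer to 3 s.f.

Plate carrée maps x = Rλ, y = Rφ. The meridian scale is h = 1 and the parallel scale is k = 1/cos φ = sec φ.
Along the parallel at 49.1°, map distances are exaggerated by k = sec 49.1° = 1.527.
True distance = 2600 / 1.527 = 2600 × cos 49.1° ≈ 1700 km.

1700 km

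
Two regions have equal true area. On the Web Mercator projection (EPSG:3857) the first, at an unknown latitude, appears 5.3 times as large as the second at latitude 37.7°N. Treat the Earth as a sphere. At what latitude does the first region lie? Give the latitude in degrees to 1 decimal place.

Mercator areal scale is sec²φ, so apparent-area ratio = sec²φ₁ / sec²φ₂ = cos²φ₂ / cos²φ₁.
cos²φ₂ / cos²φ₁ = 5.3  ⇒  cos φ₁ = cos 37.7° / √5.3 = 0.7912/2.302 = 0.3437.
φ₁ = arccos(0.3437) ≈ 69.9°.

69.9°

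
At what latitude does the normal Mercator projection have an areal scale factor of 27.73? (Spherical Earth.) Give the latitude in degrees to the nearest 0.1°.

Mercator areal scale is sec²φ.
sec²φ = 27.73  ⇒  cos²φ = 0.03606  ⇒  cos φ = 0.1899.
φ = arccos(0.1899) ≈ 79.1°.

79.1°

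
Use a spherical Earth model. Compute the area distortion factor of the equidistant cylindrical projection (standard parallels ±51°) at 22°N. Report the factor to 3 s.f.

0.679

The equidistant cylindrical projection with φ₀ = 51° has h = 1 (meridians true) and k = cos φ₀ / cos φ along parallels.
Areal scale = h·k = 1 × cos φ₀ / cos φ; at 22°, h = 1.000, k = 0.6787, so h·k = 0.6787.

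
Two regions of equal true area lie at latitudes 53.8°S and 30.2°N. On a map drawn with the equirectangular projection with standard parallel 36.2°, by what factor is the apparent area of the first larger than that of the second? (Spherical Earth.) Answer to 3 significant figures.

The equidistant cylindrical projection with φ₀ = 36.2° has h = 1 (meridians true) and k = cos φ₀ / cos φ along parallels.
Areal scale at 53.8°: h·k = 1.000 × 1.366 = 1.366.
Areal scale at 30.2°: h·k = 1.000 × 0.9337 = 0.9337.
Ratio = 1.366/0.9337 ≈ 1.46.

1.46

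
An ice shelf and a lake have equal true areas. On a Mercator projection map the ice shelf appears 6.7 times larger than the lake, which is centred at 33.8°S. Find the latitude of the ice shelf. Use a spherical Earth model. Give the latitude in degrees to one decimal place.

On Mercator, (apparent₁)/(apparent₂) = sec²φ₁ / sec²φ₂ when true areas are equal.
cos²φ₂ / cos²φ₁ = 6.7  ⇒  cos φ₁ = cos 33.8° / √6.7 = 0.8310/2.588 = 0.3210.
φ₁ = arccos(0.3210) ≈ 71.3°.

71.3°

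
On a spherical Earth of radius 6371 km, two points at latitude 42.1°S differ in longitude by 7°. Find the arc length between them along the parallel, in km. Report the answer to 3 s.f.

Arc length along a parallel = R cos φ · Δλ (with Δλ in radians).
= 6371 × cos 42.1° × (7° × π/180) = 6371 × 0.7420 × 0.1222 ≈ 578 km.

578 km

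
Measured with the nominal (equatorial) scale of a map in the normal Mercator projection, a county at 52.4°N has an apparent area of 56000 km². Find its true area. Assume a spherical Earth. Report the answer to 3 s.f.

20800 km²

The Mercator projection is conformal; its linear scale factor is the same in every direction and equals sec φ = 1/cos φ.
Areal scale = k² = sec²φ = 1/cos²(52.4°) = 1/0.6101² = 2.686.
True area = apparent / (areal scale) = 56000 / 2.686 ≈ 20800 km².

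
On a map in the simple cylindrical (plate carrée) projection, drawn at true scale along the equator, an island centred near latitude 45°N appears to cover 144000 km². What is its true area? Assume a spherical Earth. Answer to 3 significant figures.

In the plate carrée (x = Rλ, y = Rφ), meridians are true-scale (h = 1) and parallels are stretched by k = sec φ.
Areal scale = h·k = 1 × sec φ; at 45°, h = 1.000, k = 1.414, so h·k = 1.414.
True area = apparent / (areal scale) = 144000 / 1.414 ≈ 102000 km².

102000 km²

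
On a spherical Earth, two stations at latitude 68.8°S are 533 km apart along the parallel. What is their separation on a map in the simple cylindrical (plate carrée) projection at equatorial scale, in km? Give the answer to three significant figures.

For the equirectangular projection with φ₀ = 0 (plate carrée), h = 1 along meridians and k = sec φ along parallels.
Along the parallel, k = sec 68.8° = 1/0.3616 = 2.765.
Map distance = 533 × 2.765 ≈ 1470 km.

1470 km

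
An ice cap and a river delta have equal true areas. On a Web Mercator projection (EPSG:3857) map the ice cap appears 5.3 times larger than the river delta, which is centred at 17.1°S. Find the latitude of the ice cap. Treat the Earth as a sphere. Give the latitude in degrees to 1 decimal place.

65.5°

On Mercator, (apparent₁)/(apparent₂) = sec²φ₁ / sec²φ₂ when true areas are equal.
cos²φ₂ / cos²φ₁ = 5.3  ⇒  cos φ₁ = cos 17.1° / √5.3 = 0.9558/2.302 = 0.4152.
φ₁ = arccos(0.4152) ≈ 65.5°.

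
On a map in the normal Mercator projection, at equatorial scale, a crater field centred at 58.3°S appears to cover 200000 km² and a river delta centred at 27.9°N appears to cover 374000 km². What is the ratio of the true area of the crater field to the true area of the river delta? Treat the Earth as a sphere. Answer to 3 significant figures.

Since Mercator area scale is 1/cos²φ, the true area equals the apparent area multiplied by cos²φ.
True area of crater field: 200000 × cos²(58.3°) = 200000 × 0.2761 = 55220 km².
True area of river delta: 374000 × cos²(27.9°) = 374000 × 0.7810 = 292100 km².
Ratio = 55220 / 292100 ≈ 0.189.

0.189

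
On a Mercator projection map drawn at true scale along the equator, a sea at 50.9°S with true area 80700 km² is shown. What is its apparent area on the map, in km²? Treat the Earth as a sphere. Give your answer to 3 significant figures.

For Mercator, h = k = sec φ (a conformal cylindrical projection has a single point scale, 1/cos φ).
Areal scale = k² = sec²φ = 1/cos²(50.9°) = 1/0.6307² = 2.514.
Apparent area = 80700 × 2.514 ≈ 203000 km².

203000 km²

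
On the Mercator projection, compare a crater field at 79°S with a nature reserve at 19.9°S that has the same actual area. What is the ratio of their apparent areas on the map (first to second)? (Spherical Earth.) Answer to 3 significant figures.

On Mercator, area is exaggerated by sec²φ = 1/cos²φ.
At 79°: sec²(79°) = 1/0.1908² = 27.47.
At 19.9°: sec²(19.9°) = 1/0.9403² = 1.131.
Ratio = 27.47/1.131 = cos²(19.9°)/cos²(79°) ≈ 24.3.

24.3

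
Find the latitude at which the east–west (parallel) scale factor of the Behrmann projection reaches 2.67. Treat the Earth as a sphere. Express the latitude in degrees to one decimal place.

71.1°

The Behrmann projection is cylindrical equal-area with φ₀ = 30°. A cylindrical equal-area projection with standard parallel φ₀ has meridian scale h = cos φ / cos φ₀ and parallel scale k = cos φ₀ / cos φ (so areas are preserved, h·k = 1).
k = cos φ₀ / cos φ = 2.67  ⇒  cos φ = cos 30° / 2.67 = 0.3244.
φ = arccos(0.3244) ≈ 71.1°.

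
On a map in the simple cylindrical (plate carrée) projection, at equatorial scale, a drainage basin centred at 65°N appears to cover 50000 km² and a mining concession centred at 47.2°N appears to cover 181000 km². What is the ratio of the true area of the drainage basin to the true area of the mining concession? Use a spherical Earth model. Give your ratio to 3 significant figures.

0.172

On the plate carrée, areal scale = h·k = 1 × sec φ, so true area = apparent × cos φ.
True area of drainage basin: 50000 × cos(65°) = 50000 × 0.4226 = 21130 km².
True area of mining concession: 181000 × cos(47.2°) = 181000 × 0.6794 = 123000 km².
Ratio = 21130 / 123000 ≈ 0.172.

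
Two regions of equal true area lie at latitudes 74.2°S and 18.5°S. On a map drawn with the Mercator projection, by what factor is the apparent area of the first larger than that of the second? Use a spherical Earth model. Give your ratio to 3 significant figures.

On Mercator, area is exaggerated by sec²φ = 1/cos²φ.
At 74.2°: sec²(74.2°) = 1/0.2723² = 13.49.
At 18.5°: sec²(18.5°) = 1/0.9483² = 1.112.
Ratio = 13.49/1.112 = cos²(18.5°)/cos²(74.2°) ≈ 12.1.

12.1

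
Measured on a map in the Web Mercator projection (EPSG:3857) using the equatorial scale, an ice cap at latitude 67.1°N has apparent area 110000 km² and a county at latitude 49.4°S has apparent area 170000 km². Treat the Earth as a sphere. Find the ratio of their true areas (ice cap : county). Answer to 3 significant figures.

0.231

On Mercator the areal scale is sec²φ, so true area = apparent × cos²φ.
True area of ice cap: 110000 × cos²(67.1°) = 110000 × 0.1514 = 16660 km².
True area of county: 170000 × cos²(49.4°) = 170000 × 0.4235 = 72000 km².
Ratio = 16660 / 72000 ≈ 0.231.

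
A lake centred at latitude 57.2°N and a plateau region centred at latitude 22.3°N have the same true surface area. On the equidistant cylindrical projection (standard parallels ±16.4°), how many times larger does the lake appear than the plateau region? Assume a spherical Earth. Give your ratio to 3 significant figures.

1.71

The equidistant cylindrical projection with φ₀ = 16.4° has h = 1 (meridians true) and k = cos φ₀ / cos φ along parallels.
Areal scale at 57.2°: h·k = 1.000 × 1.771 = 1.771.
Areal scale at 22.3°: h·k = 1.000 × 1.037 = 1.037.
Ratio = 1.771/1.037 ≈ 1.71.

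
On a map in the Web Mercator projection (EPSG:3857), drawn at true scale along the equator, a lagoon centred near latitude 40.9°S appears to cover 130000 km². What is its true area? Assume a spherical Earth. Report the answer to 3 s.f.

The Mercator projection is conformal; its linear scale factor is the same in every direction and equals sec φ = 1/cos φ.
Areal scale = k² = sec²φ = 1/cos²(40.9°) = 1/0.7559² = 1.750.
True area = apparent / (areal scale) = 130000 / 1.750 ≈ 74300 km².

74300 km²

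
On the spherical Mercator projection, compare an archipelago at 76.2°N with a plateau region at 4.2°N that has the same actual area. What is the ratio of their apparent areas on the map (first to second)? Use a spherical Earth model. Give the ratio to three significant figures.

Mercator areal scale is sec²φ.
At 76.2°: sec²(76.2°) = 1/0.2385² = 17.58.
At 4.2°: sec²(4.2°) = 1/0.9973² = 1.005.
Ratio = 17.58/1.005 = cos²(4.2°)/cos²(76.2°) ≈ 17.5.

17.5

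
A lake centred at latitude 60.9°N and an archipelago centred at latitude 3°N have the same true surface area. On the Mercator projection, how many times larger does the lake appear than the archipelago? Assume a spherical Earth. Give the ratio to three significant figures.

Mercator is conformal with k = sec φ, so areal scale = k² = sec²φ.
At 60.9°: sec²(60.9°) = 1/0.4863² = 4.228.
At 3°: sec²(3°) = 1/0.9986² = 1.003.
Ratio = 4.228/1.003 = cos²(3°)/cos²(60.9°) ≈ 4.22.

4.22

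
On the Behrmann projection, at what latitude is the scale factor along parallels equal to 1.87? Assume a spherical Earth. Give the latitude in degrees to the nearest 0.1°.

62.4°

The Behrmann projection is cylindrical equal-area with φ₀ = 30°. Cylindrical equal-area (φ₀ = 30°): h = cos φ / cos 30° along meridians, k = cos 30° / cos φ along parallels; h·k = 1.
k = cos φ₀ / cos φ = 1.87  ⇒  cos φ = cos 30° / 1.87 = 0.4631.
φ = arccos(0.4631) ≈ 62.4°.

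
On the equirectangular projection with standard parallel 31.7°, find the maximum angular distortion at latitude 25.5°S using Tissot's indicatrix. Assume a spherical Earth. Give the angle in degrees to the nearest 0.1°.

3.4°

With standard parallel φ₀ = 31.7°, the equirectangular projection gives x = Rλ cos φ₀, y = Rφ, so h = 1 and k = cos 31.7° / cos φ.
At 25.5°: h = 1.000, k = 0.9426; principal scales a = 1.000, b = 0.9426.
sin(ω/2) = (a − b)/(a + b) = 0.05736/1.943 = 0.02953, so ω = 2 arcsin(0.02953) ≈ 3.4°.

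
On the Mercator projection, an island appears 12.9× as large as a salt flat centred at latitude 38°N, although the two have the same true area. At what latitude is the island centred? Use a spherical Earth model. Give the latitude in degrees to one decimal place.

Mercator areal scale is sec²φ, so apparent-area ratio = sec²φ₁ / sec²φ₂ = cos²φ₂ / cos²φ₁.
cos²φ₂ / cos²φ₁ = 12.9  ⇒  cos φ₁ = cos 38° / √12.9 = 0.7880/3.592 = 0.2194.
φ₁ = arccos(0.2194) ≈ 77.3°.

77.3°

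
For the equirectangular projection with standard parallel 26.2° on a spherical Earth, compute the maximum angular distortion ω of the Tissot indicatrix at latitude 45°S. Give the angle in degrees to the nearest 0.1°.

13.6°

The equidistant cylindrical projection with φ₀ = 26.2° has h = 1 (meridians true) and k = cos φ₀ / cos φ along parallels.
At 45°: h = 1.000, k = 1.269; principal scales a = 1.269, b = 1.000.
sin(ω/2) = (a − b)/(a + b) = 0.2689/2.269 = 0.1185, so ω = 2 arcsin(0.1185) ≈ 13.6°.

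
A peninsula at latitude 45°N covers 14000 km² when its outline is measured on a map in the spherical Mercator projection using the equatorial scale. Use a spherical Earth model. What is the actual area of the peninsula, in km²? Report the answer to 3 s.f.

For Mercator, h = k = sec φ (a conformal cylindrical projection has a single point scale, 1/cos φ).
Areal scale = k² = sec²φ = 1/cos²(45°) = 1/0.7071² = 2.000.
True area = apparent / (areal scale) = 14000 / 2.000 ≈ 7000 km².

7000 km²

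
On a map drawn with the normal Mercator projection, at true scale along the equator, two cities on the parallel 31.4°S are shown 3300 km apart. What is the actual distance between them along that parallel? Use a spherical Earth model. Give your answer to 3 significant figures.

2820 km

The Mercator projection is conformal; its linear scale factor is the same in every direction and equals sec φ = 1/cos φ.
Along the parallel at 31.4°, map distances are exaggerated by k = sec 31.4° = 1.172.
True distance = 3300 / 1.172 = 3300 × cos 31.4° ≈ 2820 km.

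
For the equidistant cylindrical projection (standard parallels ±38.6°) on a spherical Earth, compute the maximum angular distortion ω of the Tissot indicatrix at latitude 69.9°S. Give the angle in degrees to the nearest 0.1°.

45.8°

The equidistant cylindrical projection with φ₀ = 38.6° has h = 1 (meridians true) and k = cos φ₀ / cos φ along parallels.
At 69.9°: h = 1.000, k = 2.274; principal scales a = 2.274, b = 1.000.
sin(ω/2) = (a − b)/(a + b) = 1.274/3.274 = 0.3891, so ω = 2 arcsin(0.3891) ≈ 45.8°.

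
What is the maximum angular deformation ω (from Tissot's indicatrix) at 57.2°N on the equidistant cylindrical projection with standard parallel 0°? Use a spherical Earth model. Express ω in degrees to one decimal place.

For the equirectangular projection with φ₀ = 0 (plate carrée), h = 1 along meridians and k = sec φ along parallels.
At 57.2°: h = 1.000, k = 1.846; principal scales a = 1.846, b = 1.000.
sin(ω/2) = (a − b)/(a + b) = 0.8460/2.846 = 0.2973, so ω = 2 arcsin(0.2973) ≈ 34.6°.

34.6°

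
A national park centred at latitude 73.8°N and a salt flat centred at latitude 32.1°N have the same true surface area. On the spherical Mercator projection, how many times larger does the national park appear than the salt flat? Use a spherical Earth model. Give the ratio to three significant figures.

9.22

Mercator areal scale is sec²φ.
At 73.8°: sec²(73.8°) = 1/0.2790² = 12.85.
At 32.1°: sec²(32.1°) = 1/0.8471² = 1.394.
Ratio = 12.85/1.394 = cos²(32.1°)/cos²(73.8°) ≈ 9.22.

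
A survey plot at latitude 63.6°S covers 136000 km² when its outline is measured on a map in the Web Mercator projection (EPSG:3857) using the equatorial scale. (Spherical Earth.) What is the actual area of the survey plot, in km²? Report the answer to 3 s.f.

26900 km²

For Mercator, h = k = sec φ (a conformal cylindrical projection has a single point scale, 1/cos φ).
Areal scale = k² = sec²φ = 1/cos²(63.6°) = 1/0.4446² = 5.058.
True area = apparent / (areal scale) = 136000 / 5.058 ≈ 26900 km².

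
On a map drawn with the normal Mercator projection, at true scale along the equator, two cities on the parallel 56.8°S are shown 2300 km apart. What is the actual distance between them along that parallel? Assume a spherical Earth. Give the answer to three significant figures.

For Mercator, h = k = sec φ (a conformal cylindrical projection has a single point scale, 1/cos φ).
Along the parallel at 56.8°, map distances are exaggerated by k = sec 56.8° = 1.826.
True distance = 2300 / 1.826 = 2300 × cos 56.8° ≈ 1260 km.

1260 km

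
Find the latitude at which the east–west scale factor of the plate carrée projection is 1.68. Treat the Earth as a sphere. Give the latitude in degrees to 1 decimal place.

53.5°

Plate carrée: h = 1, k = sec φ along parallels.
sec φ = 1.68  ⇒  cos φ = 0.5952  ⇒  φ ≈ 53.5°.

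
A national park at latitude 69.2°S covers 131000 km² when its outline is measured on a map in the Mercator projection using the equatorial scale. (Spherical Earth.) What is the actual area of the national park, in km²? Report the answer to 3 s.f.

16500 km²

Mercator is conformal, so the point scale is isotropic: h = k = sec φ = 1/cos φ.
Areal scale = k² = sec²φ = 1/cos²(69.2°) = 1/0.3551² = 7.930.
True area = apparent / (areal scale) = 131000 / 7.930 ≈ 16500 km².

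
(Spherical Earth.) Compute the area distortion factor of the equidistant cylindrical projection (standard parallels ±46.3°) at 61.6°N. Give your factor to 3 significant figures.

The equidistant cylindrical projection with φ₀ = 46.3° has h = 1 (meridians true) and k = cos φ₀ / cos φ along parallels.
Areal scale = h·k = 1 × cos φ₀ / cos φ; at 61.6°, h = 1.000, k = 1.453, so h·k = 1.453.

1.45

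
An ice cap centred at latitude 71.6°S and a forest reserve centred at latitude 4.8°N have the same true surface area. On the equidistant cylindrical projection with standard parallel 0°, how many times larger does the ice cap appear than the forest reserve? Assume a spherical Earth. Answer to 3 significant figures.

For the equirectangular projection with φ₀ = 0 (plate carrée), h = 1 along meridians and k = sec φ along parallels.
Areal scale at 71.6°: h·k = 1.000 × 3.168 = 3.168.
Areal scale at 4.8°: h·k = 1.000 × 1.004 = 1.004.
Ratio = 3.168/1.004 ≈ 3.16.

3.16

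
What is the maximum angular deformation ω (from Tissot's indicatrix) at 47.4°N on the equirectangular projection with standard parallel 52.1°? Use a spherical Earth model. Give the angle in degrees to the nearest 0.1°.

5.6°

With standard parallel φ₀ = 52.1°, the equirectangular projection gives x = Rλ cos φ₀, y = Rφ, so h = 1 and k = cos 52.1° / cos φ.
At 47.4°: h = 1.000, k = 0.9075; principal scales a = 1.000, b = 0.9075.
sin(ω/2) = (a − b)/(a + b) = 0.09247/1.908 = 0.04848, so ω = 2 arcsin(0.04848) ≈ 5.6°.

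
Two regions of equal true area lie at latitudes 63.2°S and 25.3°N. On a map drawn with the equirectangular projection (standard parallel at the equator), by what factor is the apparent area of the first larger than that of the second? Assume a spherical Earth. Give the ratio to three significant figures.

In the plate carrée (x = Rλ, y = Rφ), meridians are true-scale (h = 1) and parallels are stretched by k = sec φ.
Areal scale at 63.2°: h·k = 1.000 × 2.218 = 2.218.
Areal scale at 25.3°: h·k = 1.000 × 1.106 = 1.106.
Ratio = 2.218/1.106 ≈ 2.01.

2.01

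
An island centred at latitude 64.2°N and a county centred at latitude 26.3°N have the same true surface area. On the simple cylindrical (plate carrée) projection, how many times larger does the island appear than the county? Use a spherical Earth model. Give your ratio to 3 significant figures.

2.06

In the plate carrée (x = Rλ, y = Rφ), meridians are true-scale (h = 1) and parallels are stretched by k = sec φ.
Areal scale at 64.2°: h·k = 1.000 × 2.298 = 2.298.
Areal scale at 26.3°: h·k = 1.000 × 1.115 = 1.115.
Ratio = 2.298/1.115 ≈ 2.06.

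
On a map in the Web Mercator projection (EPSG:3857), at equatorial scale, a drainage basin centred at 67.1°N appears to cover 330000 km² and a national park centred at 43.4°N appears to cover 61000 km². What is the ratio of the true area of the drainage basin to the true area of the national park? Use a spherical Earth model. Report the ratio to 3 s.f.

Since Mercator area scale is 1/cos²φ, the true area equals the apparent area multiplied by cos²φ.
True area of drainage basin: 330000 × cos²(67.1°) = 330000 × 0.1514 = 49970 km².
True area of national park: 61000 × cos²(43.4°) = 61000 × 0.5279 = 32200 km².
Ratio = 49970 / 32200 ≈ 1.55.

1.55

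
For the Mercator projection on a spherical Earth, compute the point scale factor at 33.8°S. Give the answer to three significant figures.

Mercator is conformal, so the point scale is isotropic: h = k = sec φ = 1/cos φ.
k = 1/cos 33.8° = 1/0.8310 = 1.203.

1.20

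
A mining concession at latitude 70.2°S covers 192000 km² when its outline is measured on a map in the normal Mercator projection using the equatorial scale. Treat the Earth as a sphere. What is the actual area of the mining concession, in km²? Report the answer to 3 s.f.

For Mercator, h = k = sec φ (a conformal cylindrical projection has a single point scale, 1/cos φ).
Areal scale = k² = sec²φ = 1/cos²(70.2°) = 1/0.3387² = 8.715.
True area = apparent / (areal scale) = 192000 / 8.715 ≈ 22000 km².

22000 km²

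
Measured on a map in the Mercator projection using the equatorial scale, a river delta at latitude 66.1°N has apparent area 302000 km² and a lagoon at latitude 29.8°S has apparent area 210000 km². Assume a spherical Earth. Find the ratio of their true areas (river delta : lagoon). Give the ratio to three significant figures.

Since Mercator area scale is 1/cos²φ, the true area equals the apparent area multiplied by cos²φ.
True area of river delta: 302000 × cos²(66.1°) = 302000 × 0.1641 = 49570 km².
True area of lagoon: 210000 × cos²(29.8°) = 210000 × 0.7530 = 158100 km².
Ratio = 49570 / 158100 ≈ 0.313.

0.313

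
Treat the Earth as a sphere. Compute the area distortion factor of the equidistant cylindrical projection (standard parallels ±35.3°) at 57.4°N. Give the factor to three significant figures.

1.51

With standard parallel φ₀ = 35.3°, the equirectangular projection gives x = Rλ cos φ₀, y = Rφ, so h = 1 and k = cos 35.3° / cos φ.
Areal scale = h·k = 1 × cos φ₀ / cos φ; at 57.4°, h = 1.000, k = 1.515, so h·k = 1.515.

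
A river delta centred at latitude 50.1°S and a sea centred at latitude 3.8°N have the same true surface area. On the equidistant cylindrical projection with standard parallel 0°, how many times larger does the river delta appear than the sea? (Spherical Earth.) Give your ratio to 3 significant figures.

1.56

For the equirectangular projection with φ₀ = 0 (plate carrée), h = 1 along meridians and k = sec φ along parallels.
Areal scale at 50.1°: h·k = 1.000 × 1.559 = 1.559.
Areal scale at 3.8°: h·k = 1.000 × 1.002 = 1.002.
Ratio = 1.559/1.002 ≈ 1.56.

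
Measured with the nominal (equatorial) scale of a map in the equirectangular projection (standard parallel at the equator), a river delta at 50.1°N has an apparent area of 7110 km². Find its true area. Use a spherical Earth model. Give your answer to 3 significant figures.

In the plate carrée (x = Rλ, y = Rφ), meridians are true-scale (h = 1) and parallels are stretched by k = sec φ.
Areal scale = h·k = 1 × sec φ; at 50.1°, h = 1.000, k = 1.559, so h·k = 1.559.
True area = apparent / (areal scale) = 7110 / 1.559 ≈ 4560 km².

4560 km²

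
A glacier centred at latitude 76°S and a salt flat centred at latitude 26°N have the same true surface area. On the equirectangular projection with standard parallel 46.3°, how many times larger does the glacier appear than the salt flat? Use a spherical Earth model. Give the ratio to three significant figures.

3.72

In the equirectangular projection with standard parallel φ₀ = 46.3° (x = Rλ cos φ₀, y = Rφ), meridians are true-scale (h = 1) and the parallel scale is k = cos φ₀ / cos φ.
Areal scale at 76°: h·k = 1.000 × 2.856 = 2.856.
Areal scale at 26°: h·k = 1.000 × 0.7687 = 0.7687.
Ratio = 2.856/0.7687 ≈ 3.72.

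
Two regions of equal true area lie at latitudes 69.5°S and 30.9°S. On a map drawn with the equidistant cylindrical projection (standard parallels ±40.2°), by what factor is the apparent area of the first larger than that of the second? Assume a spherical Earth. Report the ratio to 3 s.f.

2.45

In the equirectangular projection with standard parallel φ₀ = 40.2° (x = Rλ cos φ₀, y = Rφ), meridians are true-scale (h = 1) and the parallel scale is k = cos φ₀ / cos φ.
Areal scale at 69.5°: h·k = 1.000 × 2.181 = 2.181.
Areal scale at 30.9°: h·k = 1.000 × 0.8901 = 0.8901.
Ratio = 2.181/0.8901 ≈ 2.45.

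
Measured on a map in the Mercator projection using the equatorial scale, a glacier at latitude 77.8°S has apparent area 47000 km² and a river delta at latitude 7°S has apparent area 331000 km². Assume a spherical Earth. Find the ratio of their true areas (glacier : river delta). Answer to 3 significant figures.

Mercator's areal exaggeration is sec²φ; hence true area = (apparent area) · cos²φ.
True area of glacier: 47000 × cos²(77.8°) = 47000 × 0.04466 = 2099 km².
True area of river delta: 331000 × cos²(7°) = 331000 × 0.9851 = 326100 km².
Ratio = 2099 / 326100 ≈ 0.00644.

0.00644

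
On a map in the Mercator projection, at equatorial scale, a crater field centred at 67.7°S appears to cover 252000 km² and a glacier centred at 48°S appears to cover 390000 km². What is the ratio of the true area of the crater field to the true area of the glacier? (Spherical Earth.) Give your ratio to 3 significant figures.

Mercator's areal exaggeration is sec²φ; hence true area = (apparent area) · cos²φ.
True area of crater field: 252000 × cos²(67.7°) = 252000 × 0.1440 = 36280 km².
True area of glacier: 390000 × cos²(48°) = 390000 × 0.4477 = 174600 km².
Ratio = 36280 / 174600 ≈ 0.208.

0.208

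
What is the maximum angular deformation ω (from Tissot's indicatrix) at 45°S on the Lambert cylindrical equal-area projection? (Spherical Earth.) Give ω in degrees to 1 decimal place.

38.9°

The Lambert cylindrical equal-area projection is the cylindrical equal-area projection with its standard parallel at the equator (φ₀ = 0). Cylindrical equal-area (φ₀ = 0°): h = cos φ / cos 0° along meridians, k = cos 0° / cos φ along parallels; h·k = 1.
At 45°: h = 0.7071, k = 1.414; principal scales a = 1.414, b = 0.7071.
sin(ω/2) = (a − b)/(a + b) = 0.7071/2.121 = 0.3333, so ω = 2 arcsin(0.3333) ≈ 38.9°.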